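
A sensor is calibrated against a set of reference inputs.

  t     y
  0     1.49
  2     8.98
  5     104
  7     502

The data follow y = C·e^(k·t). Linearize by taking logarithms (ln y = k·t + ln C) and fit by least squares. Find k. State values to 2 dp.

Linearized form: ln y = k·t + ln C. From the 4 transformed points,
Over the data: Σt = 14.0000, Σ(t)² = 78.0000, Σln y = 13.4568, Σt·ln y = 71.1422.
Normal system: [[78.0000, 14.0000]; [14.0000, 4]]·[k, ln C]ᵀ = [71.1422, 13.4568]ᵀ.
Slope k = (n·Σt·ln y − Σt·Σln y)/(n·Σ(t)² − (Σt)²) = (4·71.1422 − 14.0000·13.4568)/116.0000 = 0.82909; ln C = (Σln y − k·Σt)/n = 0.46239.

k = 0.83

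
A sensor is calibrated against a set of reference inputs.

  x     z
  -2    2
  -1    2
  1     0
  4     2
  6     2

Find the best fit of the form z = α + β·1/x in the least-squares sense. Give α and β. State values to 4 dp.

α = 1.5855, β = -0.8694

Sums needed: Σ1 = 5, Σ1/x = -1/12, Σ1/x·1/x = 337/144.
Right-hand side: Σz = 8, Σ1/x·z = -13/6.
So AᵀA·[α, β]ᵀ = Aᵀz: [[5, -1/12]; [-1/12, 337/144]]·[α, β]ᵀ = [8, -13/6]ᵀ.
Determinant 5·(337/144) − (-1/12)² = 421/36.
α = (8·(337/144) − (-1/12)·(-13/6))/(421/36) = 1335/842; β = (5·(-13/6) − (-1/12)·8)/(421/36) = -366/421.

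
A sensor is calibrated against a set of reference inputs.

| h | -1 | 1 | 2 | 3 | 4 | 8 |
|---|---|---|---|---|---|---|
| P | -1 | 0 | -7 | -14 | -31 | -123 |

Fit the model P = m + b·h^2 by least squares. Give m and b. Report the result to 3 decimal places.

m = 1.488, b = -1.947

Compute the Gram sums: Σ1 = 6, Σh^2 = 95, Σh^2·h^2 = 4451.
Right-hand side: ΣP = -176, Σh^2·P = -8523.
So XᵀX·[m, b]ᵀ = XᵀP: [[6, 95]; [95, 4451]]·[m, b]ᵀ = [-176, -8523]ᵀ.
Determinant 6·4451 − 95² = 17681.
m = ((-176)·4451 − 95·(-8523))/17681 = 26309/17681; b = (6·(-8523) − 95·(-176))/17681 = -34418/17681.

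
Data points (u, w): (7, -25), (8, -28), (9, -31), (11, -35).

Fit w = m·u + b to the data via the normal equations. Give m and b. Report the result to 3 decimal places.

m = -2.486, b = -8.000

Normal-equation sums: Σu·u = 315, Σu = 35, Σ1 = 4.
Moment sums: Σu·w = -1063, Σw = -119.
So MᵀM·[m, b]ᵀ = Mᵀw: [[315, 35]; [35, 4]]·[m, b]ᵀ = [-1063, -119]ᵀ.
Determinant 315·4 − 35² = 35.
m = ((-1063)·4 − 35·(-119))/35 = -87/35; b = (315·(-119) − 35·(-1063))/35 = -8.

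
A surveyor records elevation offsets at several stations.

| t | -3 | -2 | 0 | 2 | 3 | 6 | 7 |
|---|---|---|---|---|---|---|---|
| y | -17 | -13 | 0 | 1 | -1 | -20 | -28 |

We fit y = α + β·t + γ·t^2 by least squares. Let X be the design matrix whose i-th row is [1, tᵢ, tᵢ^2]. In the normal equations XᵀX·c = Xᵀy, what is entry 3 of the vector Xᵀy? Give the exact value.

-2302

Entry 3 ↔ basis t^2, so (Xᵀy)_{3} = Σᵢ (t^2)·yᵢ = (9)·(-17) + (4)·(-13) + (0)·(0) + (4)·(1) + (9)·(-1) + (36)·(-20) + (49)·(-28) = -2302.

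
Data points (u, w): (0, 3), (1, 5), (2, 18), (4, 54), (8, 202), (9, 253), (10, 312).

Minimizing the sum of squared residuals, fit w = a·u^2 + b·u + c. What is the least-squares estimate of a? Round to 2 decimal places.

AᵀA·[a, b, c]ᵀ = Aᵀw reads: 20930·a + 2314·b + 266·c = 65562;  2314·a + 266·b + 34·c = 7270;  266·a + 34·b + 7·c = 847.
Inverting the 3×3 Gram matrix, [a, b, c]ᵀ = [17597/5874, 5495/5874, 233/89]ᵀ.

a = 3.00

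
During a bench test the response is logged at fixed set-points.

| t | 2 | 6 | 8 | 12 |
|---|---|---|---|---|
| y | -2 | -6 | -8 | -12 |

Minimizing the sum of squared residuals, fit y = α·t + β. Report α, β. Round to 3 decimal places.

α = -1.000, β = 0.000

Compute the Gram sums: Σt·t = 248, Σt = 28, Σ1 = 4.
For Mᵀy: Σt·y = -248, Σy = -28.
So MᵀM·[α, β]ᵀ = Mᵀy: [[248, 28]; [28, 4]]·[α, β]ᵀ = [-248, -28]ᵀ.
Determinant 248·4 − 28² = 208.
α = ((-248)·4 − 28·(-28))/208 = -1; β = (248·(-28) − 28·(-248))/208 = 0.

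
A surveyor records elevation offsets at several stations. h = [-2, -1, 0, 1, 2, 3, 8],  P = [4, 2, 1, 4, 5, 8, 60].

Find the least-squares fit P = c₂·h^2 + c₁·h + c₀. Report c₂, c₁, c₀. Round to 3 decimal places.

c₂ = 0.903, c₁ = 0.105, c₀ = 1.123

With design matrix A, AᵀA = [[4211, 539, 83]; [539, 83, 11]; [83, 11, 7]] and AᵀP = [3954, 508, 84]ᵀ.
Inverting the 3×3 Gram matrix, [c₂, c₁, c₀]ᵀ = [1019/1128, 593/5640, 264/235]ᵀ.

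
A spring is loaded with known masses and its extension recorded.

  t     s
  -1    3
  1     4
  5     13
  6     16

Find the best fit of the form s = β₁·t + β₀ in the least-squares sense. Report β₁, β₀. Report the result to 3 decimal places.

Compute the Gram sums: Σt·t = 63, Σt = 11, Σ1 = 4.
And Σt·s = 162, Σs = 36.
Eliminating β₀: 4·(row 1) − 11·(row 2) gives 131·β₁ = 4·162 − 11·36 = 252, so β₁ = 252/131.
Then β₀ = (36 − 11·(252/131))/4 = 486/131.

β₁ = 1.924, β₀ = 3.710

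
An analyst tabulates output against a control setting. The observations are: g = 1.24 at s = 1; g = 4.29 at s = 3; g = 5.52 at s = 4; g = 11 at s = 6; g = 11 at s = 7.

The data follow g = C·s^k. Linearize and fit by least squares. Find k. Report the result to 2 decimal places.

Let Y = ln g. Fitting Y = k·ln s + ln C by least squares:
XᵀX = [[10.1257, 6.2226]; [6.2226, 5]], rhs = [12.9307, 8.1756]ᵀ  (here Σln s = 6.2226, Σ(ln s)² = 10.1257, Σln g = 8.1756, Σln s·ln g = 12.9307).
Δ = 10.1257·5 − (6.2226)² = 11.9082; k = (12.9307·5 − 6.2226·8.1756)/11.9082 = 1.15724, ln C = (10.1257·8.1756 − 6.2226·12.9307)/11.9082 = 0.19491.

k = 1.16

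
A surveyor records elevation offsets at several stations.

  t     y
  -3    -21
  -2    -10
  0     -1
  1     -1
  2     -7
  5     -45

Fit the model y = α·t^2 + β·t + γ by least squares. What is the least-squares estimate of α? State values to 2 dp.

From the data, Σt^2·t^2 = 739, Σt^2·t = 99, Σt^2 = 43, Σt·t = 43, Σt = 3, Σ1 = 6.
And Σt^2·y = -1383, Σt·y = -157, Σy = -85.
MᵀM·[α, β, γ]ᵀ = Mᵀy becomes [[739, 99, 43]; [99, 43, 3]; [43, 3, 6]]·[α, β, γ]ᵀ = [-1383, -157, -85]ᵀ.
Inverting the 3×3 Gram matrix, [α, β, γ]ᵀ = [-69721/35620, 6385/7124, -5228/8905]ᵀ.

α = -1.96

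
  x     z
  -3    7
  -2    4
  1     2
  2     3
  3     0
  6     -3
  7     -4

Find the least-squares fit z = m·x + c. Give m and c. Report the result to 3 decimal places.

m = -1.012, c = 3.310

Setting ∂/∂m … = 0 gives: 112·m + 14·c = -67;  14·m + 7·c = 9.
Determinant 112·7 − 14² = 588.
m = ((-67)·7 − 14·9)/588 = -85/84; c = (112·9 − 14·(-67))/588 = 139/42.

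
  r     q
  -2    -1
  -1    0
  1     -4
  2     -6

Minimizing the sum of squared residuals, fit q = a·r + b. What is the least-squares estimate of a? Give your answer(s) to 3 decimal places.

XᵀX·[a, b]ᵀ = Xᵀq reads: 10·a + 0·b = -14;  0·a + 4·b = -11.
(Σr·r = 10, Σr = 0, Σ1 = 4, Σr·q = -14, Σq = -11.)
Eliminating b: 4·(row 1) − 0·(row 2) gives 40·a = 4·(-14) − 0·(-11) = -56, so a = -7/5.
Then b = ((-11) − 0·(-7/5))/4 = -11/4.

a = -1.400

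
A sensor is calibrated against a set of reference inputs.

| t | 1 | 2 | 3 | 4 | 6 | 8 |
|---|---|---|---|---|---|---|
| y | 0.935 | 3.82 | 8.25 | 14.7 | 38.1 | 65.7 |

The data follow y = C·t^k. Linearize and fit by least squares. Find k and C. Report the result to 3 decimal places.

k = 2.052, C = 0.910

Taking logs, ln y = k·ln t + ln C, so regress ln y on ln t.
AᵀA = [[11.1437, 7.0493]; [7.0493, 6]], rhs = [22.1985, 13.8964]ᵀ  (here Σln t = 7.0493, Σ(ln t)² = 11.1437, Σln y = 13.8964, Σln t·ln y = 22.1985).
Solving (det = 17.1702): k = 2.05191, ln C = -0.09467, so C = exp(-0.09467) = 0.90967.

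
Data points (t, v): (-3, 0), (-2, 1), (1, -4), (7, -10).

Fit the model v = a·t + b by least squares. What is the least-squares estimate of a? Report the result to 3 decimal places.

Setting ∂/∂a … = 0 gives: 63·a + 3·b = -76;  3·a + 4·b = -13.
(Σt·t = 63, Σt = 3, Σ1 = 4, Σt·v = -76, Σv = -13.)
det = 63·4 − 3² = 243.
a = ((-76)·4 − 3·(-13))/243 = -265/243; b = (63·(-13) − 3·(-76))/243 = -197/81.

a = -1.091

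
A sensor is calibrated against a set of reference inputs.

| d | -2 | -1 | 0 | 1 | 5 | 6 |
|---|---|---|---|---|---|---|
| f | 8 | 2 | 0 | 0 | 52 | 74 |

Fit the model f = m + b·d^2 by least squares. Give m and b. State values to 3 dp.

m = -0.583, b = 2.082

XᵀX·[m, b]ᵀ = Xᵀf reads: 6·m + 67·b = 136;  67·m + 1939·b = 3998.
(Σ1 = 6, Σd^2 = 67, Σd^2·d^2 = 1939, Σf = 136, Σd^2·f = 3998.)
det = 6·1939 − 67² = 7145.
m = (136·1939 − 67·3998)/7145 = -4162/7145; b = (6·3998 − 67·136)/7145 = 14876/7145.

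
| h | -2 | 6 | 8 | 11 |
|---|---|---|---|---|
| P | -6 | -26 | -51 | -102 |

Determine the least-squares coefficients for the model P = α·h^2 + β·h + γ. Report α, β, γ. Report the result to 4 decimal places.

Entries of MᵀM: Σh^2·h^2 = 20049, Σh^2·h = 2051, Σh^2 = 225, Σh·h = 225, Σh = 23, Σ1 = 4.
For MᵀP: Σh^2·P = -16566, Σh·P = -1674, ΣP = -185.
MᵀM·[α, β, γ]ᵀ = MᵀP becomes [[20049, 2051, 225]; [2051, 225, 23]; [225, 23, 4]]·[α, β, γ]ᵀ = [-16566, -1674, -185]ᵀ.
Inverting the 3×3 Gram matrix, [α, β, γ]ᵀ = [-21841/22450, 30609/22450, 7121/11225]ᵀ.

α = -0.9729, β = 1.3634, γ = 0.6344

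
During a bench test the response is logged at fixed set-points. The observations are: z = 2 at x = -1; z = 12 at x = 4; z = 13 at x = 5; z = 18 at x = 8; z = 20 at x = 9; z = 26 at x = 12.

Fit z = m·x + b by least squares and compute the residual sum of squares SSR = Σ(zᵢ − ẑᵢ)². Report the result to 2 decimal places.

SSR = 1.01

AᵀA·[m, b]ᵀ = Aᵀz reads: 331·m + 37·b = 747;  37·m + 6·b = 91.
(Σx·x = 331, Σx = 37, Σ1 = 6, Σx·z = 747, Σz = 91.)
Determinant 331·6 − 37² = 617.
m = (747·6 − 37·91)/617 = 1115/617; b = (331·91 − 37·747)/617 = 2482/617.
Residuals: -133/617, 462/617, -36/617, -296/617, -177/617, 180/617; SSR = 622/617.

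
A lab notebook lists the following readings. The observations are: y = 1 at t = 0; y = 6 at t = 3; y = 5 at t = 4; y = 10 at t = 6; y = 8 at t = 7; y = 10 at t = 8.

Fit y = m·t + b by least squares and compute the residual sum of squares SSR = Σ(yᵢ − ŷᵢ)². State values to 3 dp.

Sums needed: Σt·t = 174, Σt = 28, Σ1 = 6.
For Aᵀy: Σt·y = 234, Σy = 40.
Δ = 174·6 − 28² = 260.
m = (234·6 − 28·40)/260 = 71/65; b = (174·40 − 28·234)/260 = 102/65.
Residuals: -37/65, 15/13, -61/65, 122/65, -79/65, -4/13; SSR = 496/65.

SSR = 7.631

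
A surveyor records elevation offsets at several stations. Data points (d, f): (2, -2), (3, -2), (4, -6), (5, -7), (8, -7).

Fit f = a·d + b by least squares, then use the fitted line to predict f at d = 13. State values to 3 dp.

Entries of XᵀX: Σd·d = 118, Σd = 22, Σ1 = 5.
For Xᵀf: Σd·f = -125, Σf = -24.
Normal equations: [[118, 22]; [22, 5]]·[a, b]ᵀ = [-125, -24]ᵀ.
Δ = 118·5 − 22² = 106.
a = ((-125)·5 − 22·(-24))/106 = -97/106; b = (118·(-24) − 22·(-125))/106 = -41/53.
At d = 13: f̂ = (-97/106)·(13) + (-41/53)·(1) = -1343/106.

f̂ = -12.670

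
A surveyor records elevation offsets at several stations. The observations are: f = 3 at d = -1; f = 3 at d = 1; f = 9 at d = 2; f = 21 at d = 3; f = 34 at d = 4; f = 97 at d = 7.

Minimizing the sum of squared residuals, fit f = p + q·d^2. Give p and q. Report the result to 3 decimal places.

The normal system XᵀX·[p, q]ᵀ = Xᵀf is [[6, 80]; [80, 2756]]·[p, q]ᵀ = [167, 5528]ᵀ.
Δ = 6·2756 − 80² = 10136.
p = (167·2756 − 80·5528)/10136 = 4503/2534; q = (6·5528 − 80·167)/10136 = 2476/1267.

p = 1.777, q = 1.954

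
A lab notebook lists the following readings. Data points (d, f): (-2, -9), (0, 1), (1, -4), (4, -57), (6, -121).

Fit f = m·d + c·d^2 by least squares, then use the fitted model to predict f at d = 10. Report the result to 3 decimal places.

From the data, Σd·d = 57, Σd·d^2 = 273, Σd^2·d^2 = 1569.
Right-hand side: Σd·f = -940, Σd^2·f = -5308.
AᵀA·[m, c]ᵀ = Aᵀf becomes [[57, 273]; [273, 1569]]·[m, c]ᵀ = [-940, -5308]ᵀ.
Determinant 57·1569 − 273² = 14904.
m = ((-940)·1569 − 273·(-5308))/14904 = -358/207; c = (57·(-5308) − 273·(-940))/14904 = -638/207.
At d = 10: f̂ = (-358/207)·(10) + (-638/207)·(100) = -22460/69.

f̂ = -325.507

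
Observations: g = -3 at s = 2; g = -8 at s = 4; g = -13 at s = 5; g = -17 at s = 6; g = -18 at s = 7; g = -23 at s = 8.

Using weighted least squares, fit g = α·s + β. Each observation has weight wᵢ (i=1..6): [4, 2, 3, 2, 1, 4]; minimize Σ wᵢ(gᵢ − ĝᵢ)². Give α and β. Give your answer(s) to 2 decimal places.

α = -3.36, β = 4.01

Forming AᵀWA = [[500, 82]; [82, 16]] and AᵀWg = [-1349, -211]ᵀ gives AᵀWA·[α, β]ᵀ = AᵀWg.
Eliminating β: 16·(row 1) − 82·(row 2) gives 1276·α = 16·(-1349) − 82·(-211) = -4282, so α = -2141/638.
Then β = ((-211) − 82·(-2141/638))/16 = 2559/638.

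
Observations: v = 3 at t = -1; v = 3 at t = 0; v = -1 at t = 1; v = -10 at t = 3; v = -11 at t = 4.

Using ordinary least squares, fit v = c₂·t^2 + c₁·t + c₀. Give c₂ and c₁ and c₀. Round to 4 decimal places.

c₂ = -0.1964, c₁ = -2.6250, c₀ = 1.5357

Compute the Gram sums: Σt^2·t^2 = 339, Σt^2·t = 91, Σt^2 = 27, Σt·t = 27, Σt = 7, Σ1 = 5.
For Mᵀv: Σt^2·v = -264, Σt·v = -78, Σv = -16.
Row-reducing yields c₂ = -11/56, c₁ = -21/8, c₀ = 43/28.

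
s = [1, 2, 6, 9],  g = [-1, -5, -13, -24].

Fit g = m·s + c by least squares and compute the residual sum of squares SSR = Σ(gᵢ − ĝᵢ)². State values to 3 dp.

The normal equations are: 122·m + 18·c = -305;  18·m + 4·c = -43.
Eliminating c: 4·(row 1) − 18·(row 2) gives 164·m = 4·(-305) − 18·(-43) = -446, so m = -223/82.
Then c = ((-43) − 18·(-223/82))/4 = 61/41.
Residuals: 19/82, -43/41, 75/41, -83/82; SSR = 453/82.

SSR = 5.524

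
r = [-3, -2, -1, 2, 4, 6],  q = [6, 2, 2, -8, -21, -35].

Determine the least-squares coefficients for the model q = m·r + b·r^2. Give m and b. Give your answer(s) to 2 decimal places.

Normal-equation sums: Σr·r = 70, Σr·r^2 = 252, Σr^2·r^2 = 1666.
For Mᵀq: Σr·q = -334, Σr^2·q = -1564.
So MᵀM·[m, b]ᵀ = Mᵀq: [[70, 252]; [252, 1666]]·[m, b]ᵀ = [-334, -1564]ᵀ.
Δ = 70·1666 − 252² = 53116.
m = ((-334)·1666 − 252·(-1564))/53116 = -5797/1897; b = (70·(-1564) − 252·(-334))/53116 = -904/1897.

m = -3.06, b = -0.48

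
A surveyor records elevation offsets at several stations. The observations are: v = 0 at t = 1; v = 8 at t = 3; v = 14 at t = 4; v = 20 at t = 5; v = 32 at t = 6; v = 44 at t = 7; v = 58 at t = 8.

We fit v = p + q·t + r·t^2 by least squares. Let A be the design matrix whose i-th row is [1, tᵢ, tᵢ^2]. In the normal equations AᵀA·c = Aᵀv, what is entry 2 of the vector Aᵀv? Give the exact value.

Entry 2 ↔ basis t, so (Aᵀv)_{2} = Σᵢ (t)·vᵢ = (1)·(0) + (3)·(8) + (4)·(14) + (5)·(20) + (6)·(32) + (7)·(44) + (8)·(58) = 1144.

1144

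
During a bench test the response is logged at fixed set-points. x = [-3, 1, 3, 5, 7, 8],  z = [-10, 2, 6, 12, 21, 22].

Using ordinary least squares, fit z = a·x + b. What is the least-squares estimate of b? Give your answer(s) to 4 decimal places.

b = -1.5409

Sums needed: Σx·x = 157, Σx = 21, Σ1 = 6.
And Σx·z = 433, Σz = 53.
MᵀM·[a, b]ᵀ = Mᵀz becomes [[157, 21]; [21, 6]]·[a, b]ᵀ = [433, 53]ᵀ.
Determinant 157·6 − 21² = 501.
a = (433·6 − 21·53)/501 = 495/167; b = (157·53 − 21·433)/501 = -772/501.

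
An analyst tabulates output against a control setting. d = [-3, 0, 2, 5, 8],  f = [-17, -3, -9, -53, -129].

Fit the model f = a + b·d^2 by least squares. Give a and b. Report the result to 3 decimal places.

a = -1.466, b = -1.997

Normal-equation sums: Σ1 = 5, Σd^2 = 102, Σd^2·d^2 = 4818.
For Mᵀf: Σf = -211, Σd^2·f = -9770.
Determinant 5·4818 − 102² = 13686.
a = ((-211)·4818 − 102·(-9770))/13686 = -3343/2281; b = (5·(-9770) − 102·(-211))/13686 = -13664/6843.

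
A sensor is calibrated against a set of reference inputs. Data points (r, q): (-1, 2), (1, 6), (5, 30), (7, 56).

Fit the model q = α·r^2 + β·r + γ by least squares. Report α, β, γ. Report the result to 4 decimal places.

Entries of XᵀX: Σr^2·r^2 = 3028, Σr^2·r = 468, Σr^2 = 76, Σr·r = 76, Σr = 12, Σ1 = 4.
For Xᵀq: Σr^2·q = 3502, Σr·q = 546, Σq = 94.
So XᵀX·[α, β, γ]ᵀ = Xᵀq: [[3028, 468, 76]; [468, 76, 12]; [76, 12, 4]]·[α, β, γ]ᵀ = [3502, 546, 94]ᵀ.
Inverting the 3×3 Gram matrix, [α, β, γ]ᵀ = [11/12, 11/10, 167/60]ᵀ.

α = 0.9167, β = 1.1000, γ = 2.7833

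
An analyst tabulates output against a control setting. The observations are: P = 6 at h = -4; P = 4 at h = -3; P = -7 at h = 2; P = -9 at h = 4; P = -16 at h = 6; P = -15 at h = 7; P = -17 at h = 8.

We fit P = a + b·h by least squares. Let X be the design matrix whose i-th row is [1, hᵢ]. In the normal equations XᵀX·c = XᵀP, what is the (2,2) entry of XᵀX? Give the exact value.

194

Row 2 ↔ basis h, column 2 ↔ basis h, so (XᵀX)_{2,2} = Σᵢ (h)·(h) = (-4)·(-4) + (-3)·(-3) + (2)·(2) + (4)·(4) + (6)·(6) + (7)·(7) + (8)·(8) = 194.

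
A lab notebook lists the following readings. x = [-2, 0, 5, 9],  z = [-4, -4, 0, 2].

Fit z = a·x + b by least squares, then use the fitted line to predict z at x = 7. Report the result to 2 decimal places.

Entries of AᵀA: Σx·x = 110, Σx = 12, Σ1 = 4.
For Aᵀz: Σx·z = 26, Σz = -6.
Eliminating b: 4·(row 1) − 12·(row 2) gives 296·a = 4·26 − 12·(-6) = 176, so a = 22/37.
Then b = ((-6) − 12·(22/37))/4 = -243/74.
At x = 7: ẑ = (22/37)·(7) + (-243/74)·(1) = 65/74.

ẑ = 0.88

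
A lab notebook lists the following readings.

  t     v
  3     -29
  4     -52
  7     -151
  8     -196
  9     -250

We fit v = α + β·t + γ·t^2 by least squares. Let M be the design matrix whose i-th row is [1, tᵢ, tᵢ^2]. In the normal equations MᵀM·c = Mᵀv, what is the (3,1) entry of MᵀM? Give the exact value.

219

Row 3 ↔ basis t^2, column 1 ↔ basis 1, so (MᵀM)_{3,1} = Σᵢ t^2 = (9)·(1) + (16)·(1) + (49)·(1) + (64)·(1) + (81)·(1) = 219.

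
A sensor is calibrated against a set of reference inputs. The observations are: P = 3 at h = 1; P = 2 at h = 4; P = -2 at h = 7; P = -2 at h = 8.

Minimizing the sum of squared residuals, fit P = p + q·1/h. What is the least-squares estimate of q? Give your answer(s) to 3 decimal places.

q = 4.946

Setting ∂/∂p … = 0 gives: 4·p + (85/56)·q = 1;  (85/56)·p + (3445/3136)·q = 83/28.
(Σ1 = 4, Σ1/h = 85/56, Σ1/h·1/h = 3445/3136, ΣP = 1, Σ1/h·P = 83/28.)
Δ = 4·(3445/3136) − (85/56)² = 6555/3136.
p = (1·(3445/3136) − (85/56)·(83/28))/(6555/3136) = -711/437; q = (4·(83/28) − (85/56)·1)/(6555/3136) = 10808/2185.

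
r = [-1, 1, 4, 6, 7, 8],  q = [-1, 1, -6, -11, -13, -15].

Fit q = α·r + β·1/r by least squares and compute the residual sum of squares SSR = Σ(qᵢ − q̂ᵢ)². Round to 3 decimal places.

Setting ∂/∂α … = 0 gives: 167·α + 6·β = -299;  6·α + (60013/28224)·β = -851/168.
(Σr·r = 167, Σr·1/r = 6, Σ1/r·1/r = 60013/28224, Σr·q = -299, Σ1/r·q = -851/168.)
det = 167·(60013/28224) − 6² = 9006107/28224.
α = ((-299)·(60013/28224) − 6·(-851/168))/(9006107/28224) = -17086079/9006107; β = (167·(-851/168) − 6·(-299))/(9006107/28224) = 26758200/9006107.
Residuals: 666014/9006107, -666014/9006107, 7618124/9006107, -1010403/9006107, -1299438/9006107, -1747748/9006107; SSR = 7182575/9006107.

SSR = 0.798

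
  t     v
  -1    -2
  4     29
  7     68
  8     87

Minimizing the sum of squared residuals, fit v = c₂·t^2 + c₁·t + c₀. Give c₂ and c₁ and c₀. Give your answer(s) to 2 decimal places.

c₂ = 0.93, c₁ = 3.32, c₀ = 0.47

The normal system AᵀA·[c₂, c₁, c₀]ᵀ = Aᵀv is [[6754, 918, 130]; [918, 130, 18]; [130, 18, 4]]·[c₂, c₁, c₀]ᵀ = [9362, 1290, 182]ᵀ.
Inverting the 3×3 Gram matrix, [c₂, c₁, c₀]ᵀ = [335/362, 1203/362, 85/181]ᵀ.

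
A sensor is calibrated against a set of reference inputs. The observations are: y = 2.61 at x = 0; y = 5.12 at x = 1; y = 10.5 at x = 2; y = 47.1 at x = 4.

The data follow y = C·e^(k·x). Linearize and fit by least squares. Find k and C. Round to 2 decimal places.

k = 0.73, C = 2.53

Taking logs, ln y = k·x + ln C, so regress ln y on x.
Σx = 7.0000, Σ(x)² = 21.0000, Σln y = 8.7962, Σx·ln y = 21.7450.
Equations: 21.0000·k + 7.0000·ln C = 21.7450;  7.0000·k + 4·ln C = 8.7962.
Δ = 21.0000·4 − (7.0000)² = 35.0000; k = (21.7450·4 − 7.0000·8.7962)/35.0000 = 0.72591, ln C = (21.0000·8.7962 − 7.0000·21.7450)/35.0000 = 0.92869, so C = exp(0.92869) = 2.53120.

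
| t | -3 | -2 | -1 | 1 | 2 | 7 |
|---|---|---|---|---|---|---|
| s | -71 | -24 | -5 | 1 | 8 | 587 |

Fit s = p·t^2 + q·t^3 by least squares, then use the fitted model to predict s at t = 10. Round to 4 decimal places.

ŝ = 1794.6301

Compute the Gram sums: Σt^2·t^2 = 2516, Σt^2·t^3 = 16564, Σt^3·t^3 = 118508.
And Σt^2·s = 28056, Σt^3·s = 203520.
XᵀX·[p, q]ᵀ = Xᵀs becomes [[2516, 16564]; [16564, 118508]]·[p, q]ᵀ = [28056, 203520]ᵀ.
Eliminating q: 118508·(row 1) − 16564·(row 2) gives 23800032·p = 118508·28056 − 16564·203520 = -46244832, so p = -481717/247917.
Then q = (203520 − 16564·(-481717/247917))/118508 = 493091/247917.
At t = 10: ŝ = (-481717/247917)·(100) + (493091/247917)·(1000) = 444919300/247917.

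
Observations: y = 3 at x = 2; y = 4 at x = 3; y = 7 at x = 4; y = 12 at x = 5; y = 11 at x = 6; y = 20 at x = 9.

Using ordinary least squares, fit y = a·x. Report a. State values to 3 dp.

a = 2.058

Normal-equation sums: Σx·x = 171.
Right-hand side: Σx·y = 352.
AᵀA·[a]ᵀ = Aᵀy becomes [[171]]·[a]ᵀ = [352]ᵀ.
Hence a = 352 / 171 ≈ 2.05848.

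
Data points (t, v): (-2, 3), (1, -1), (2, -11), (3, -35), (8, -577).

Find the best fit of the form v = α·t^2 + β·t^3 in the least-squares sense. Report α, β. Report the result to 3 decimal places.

Entries of XᵀX: Σt^2·t^2 = 4210, Σt^2·t^3 = 33012, Σt^3·t^3 = 263002.
Right-hand side: Σt^2·v = -37276, Σt^3·v = -296482.
Normal equations: [[4210, 33012]; [33012, 263002]]·[α, β]ᵀ = [-37276, -296482]ᵀ.
Determinant 4210·263002 − 33012² = 17446276.
α = ((-37276)·263002 − 33012·(-296482))/17446276 = -4049692/4361569; β = (4210·(-296482) − 33012·(-37276))/17446276 = -4408477/4361569.

α = -0.928, β = -1.011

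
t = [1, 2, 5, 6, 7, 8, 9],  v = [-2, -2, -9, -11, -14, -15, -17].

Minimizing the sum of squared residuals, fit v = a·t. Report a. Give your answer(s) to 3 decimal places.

Entries of AᵀA: Σt·t = 260.
Right-hand side: Σt·v = -488.
Normal equations: [[260]]·[a]ᵀ = [-488]ᵀ.
Hence a = -488 / 260 ≈ -1.87692.

a = -1.877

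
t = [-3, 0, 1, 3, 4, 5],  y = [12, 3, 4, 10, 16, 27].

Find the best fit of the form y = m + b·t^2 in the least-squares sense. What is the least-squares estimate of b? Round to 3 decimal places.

b = 0.930

From the data, Σ1 = 6, Σt^2 = 60, Σt^2·t^2 = 1044.
And Σy = 72, Σt^2·y = 1133.
Normal equations: [[6, 60]; [60, 1044]]·[m, b]ᵀ = [72, 1133]ᵀ.
det = 6·1044 − 60² = 2664.
m = (72·1044 − 60·1133)/2664 = 599/222; b = (6·1133 − 60·72)/2664 = 413/444.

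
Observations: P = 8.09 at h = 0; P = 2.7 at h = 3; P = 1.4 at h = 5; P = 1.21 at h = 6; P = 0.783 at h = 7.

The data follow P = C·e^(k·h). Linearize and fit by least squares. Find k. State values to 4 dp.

Let Y = ln P. Fitting Y = k·h + ln C by least squares:
XᵀX = [[119.0000, 21.0000]; [21.0000, 5]], rhs = [4.0935, 3.3664]ᵀ  (here Σh = 21.0000, Σ(h)² = 119.0000, Σln P = 3.3664, Σh·ln P = 4.0935).
Solving (det = 154.0000): k = -0.32614, ln C = 2.04307.

k = -0.3261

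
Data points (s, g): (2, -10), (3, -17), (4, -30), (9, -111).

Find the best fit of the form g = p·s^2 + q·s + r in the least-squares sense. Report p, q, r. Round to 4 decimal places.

From the data, Σs^2·s^2 = 6914, Σs^2·s = 828, Σs^2 = 110, Σs·s = 110, Σs = 18, Σ1 = 4.
Moment sums: Σs^2·g = -9664, Σs·g = -1190, Σg = -168.
Normal equations: [[6914, 828, 110]; [828, 110, 18]; [110, 18, 4]]·[p, q, r]ᵀ = [-9664, -1190, -168]ᵀ.
Row-reducing yields p = -877/946, q = -4087/946, r = 2777/946.

p = -0.9271, q = -4.3203, r = 2.9355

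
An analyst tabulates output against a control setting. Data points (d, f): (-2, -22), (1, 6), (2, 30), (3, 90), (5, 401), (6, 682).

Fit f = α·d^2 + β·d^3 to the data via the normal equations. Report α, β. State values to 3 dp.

α = 1.047, β = 2.987

Entries of XᵀX: Σd^2·d^2 = 2035, Σd^2·d^3 = 11145, Σd^3·d^3 = 63139.
And Σd^2·f = 35425, Σd^3·f = 200289.
det = 2035·63139 − 11145² = 4276840.
α = (35425·63139 − 11145·200289)/4276840 = 447817/427684; β = (2035·200289 − 11145·35425)/4276840 = 1277649/427684.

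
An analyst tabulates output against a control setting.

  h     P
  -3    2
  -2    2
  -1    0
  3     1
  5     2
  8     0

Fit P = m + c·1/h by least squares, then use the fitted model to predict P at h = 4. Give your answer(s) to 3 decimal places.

Sums needed: Σ1 = 6, Σ1/h = -47/40, Σ1/h·1/h = 22001/14400.
Moment sums: ΣP = 7, Σ1/h·P = -14/15.
det = 6·(22001/14400) − (-47/40)² = 1495/192.
m = (7·(22001/14400) − (-47/40)·(-14/15))/(1495/192) = 27643/22425; c = (6·(-14/15) − (-47/40)·7)/(1495/192) = 504/1495.
At h = 4: P̂ = (27643/22425)·(1) + (504/1495)·(1/4) = 29533/22425.

P̂ = 1.317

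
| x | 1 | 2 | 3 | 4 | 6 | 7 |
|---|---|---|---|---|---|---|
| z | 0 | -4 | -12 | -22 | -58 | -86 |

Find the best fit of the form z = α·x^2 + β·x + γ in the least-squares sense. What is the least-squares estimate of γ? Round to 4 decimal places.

With design matrix M, MᵀM = [[4051, 659, 115]; [659, 115, 23]; [115, 23, 6]] and Mᵀz = [-6778, -1082, -182]ᵀ.
Inverting the 3×3 Gram matrix, [α, β, γ]ᵀ = [-79/35, 141/35, -88/35]ᵀ.

γ = -2.5143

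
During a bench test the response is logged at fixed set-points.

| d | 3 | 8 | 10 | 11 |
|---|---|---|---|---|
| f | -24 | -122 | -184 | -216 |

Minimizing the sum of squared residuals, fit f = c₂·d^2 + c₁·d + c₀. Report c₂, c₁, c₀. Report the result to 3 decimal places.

With design matrix A, AᵀA = [[28818, 2870, 294]; [2870, 294, 32]; [294, 32, 4]] and Aᵀf = [-52560, -5264, -546]ᵀ.
Solving the 3×3 system (Gaussian elimination) gives c₂ = -4087/2809, c₁ = -10521/2809, c₀ = 1134/2809.

c₂ = -1.455, c₁ = -3.745, c₀ = 0.404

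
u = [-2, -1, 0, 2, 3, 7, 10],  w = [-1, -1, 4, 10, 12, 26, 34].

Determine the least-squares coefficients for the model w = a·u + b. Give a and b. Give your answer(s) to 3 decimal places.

Entries of XᵀX: Σu·u = 167, Σu = 19, Σ1 = 7.
For Xᵀw: Σu·w = 581, Σw = 84.
Normal equations: [[167, 19]; [19, 7]]·[a, b]ᵀ = [581, 84]ᵀ.
Determinant 167·7 − 19² = 808.
a = (581·7 − 19·84)/808 = 2471/808; b = (167·84 − 19·581)/808 = 2989/808.

a = 3.058, b = 3.699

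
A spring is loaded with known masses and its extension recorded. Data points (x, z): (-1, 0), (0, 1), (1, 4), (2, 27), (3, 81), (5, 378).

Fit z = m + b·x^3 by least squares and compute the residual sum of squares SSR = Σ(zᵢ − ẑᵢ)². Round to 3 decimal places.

Normal-equation sums: Σ1 = 6, Σx^3 = 160, Σx^3·x^3 = 16420.
And Σz = 491, Σx^3·z = 49657.
Δ = 6·16420 − 160² = 72920.
m = (491·16420 − 160·49657)/72920 = 5855/3646; b = (6·49657 − 160·491)/72920 = 109691/36460.
Residuals: 51141/36460, -2209/3646, -22401/36460, 24171/18230, -66947/36460, 2391/7292; SSR = 289823/36460.

SSR = 7.949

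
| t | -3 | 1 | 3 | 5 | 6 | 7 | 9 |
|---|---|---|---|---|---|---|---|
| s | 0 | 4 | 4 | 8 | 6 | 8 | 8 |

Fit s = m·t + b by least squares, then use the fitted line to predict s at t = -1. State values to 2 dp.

ŝ = 1.96

Entries of AᵀA: Σt·t = 210, Σt = 28, Σ1 = 7.
And Σt·s = 220, Σs = 38.
Determinant 210·7 − 28² = 686.
m = (220·7 − 28·38)/686 = 34/49; b = (210·38 − 28·220)/686 = 130/49.
At t = -1: ŝ = (34/49)·(-1) + (130/49)·(1) = 96/49.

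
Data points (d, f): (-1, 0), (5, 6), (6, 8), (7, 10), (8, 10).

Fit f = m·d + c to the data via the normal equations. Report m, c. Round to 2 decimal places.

m = 1.16, c = 1.00

Compute the Gram sums: Σd·d = 175, Σd = 25, Σ1 = 5.
For Mᵀf: Σd·f = 228, Σf = 34.
So MᵀM·[m, c]ᵀ = Mᵀf: [[175, 25]; [25, 5]]·[m, c]ᵀ = [228, 34]ᵀ.
Determinant 175·5 − 25² = 250.
m = (228·5 − 25·34)/250 = 29/25; c = (175·34 − 25·228)/250 = 1.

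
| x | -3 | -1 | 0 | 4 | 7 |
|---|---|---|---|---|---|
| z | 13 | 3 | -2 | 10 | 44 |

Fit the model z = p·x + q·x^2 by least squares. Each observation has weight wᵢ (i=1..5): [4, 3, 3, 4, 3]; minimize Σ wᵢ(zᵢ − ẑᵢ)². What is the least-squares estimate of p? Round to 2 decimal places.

p = -1.37

The normal system MᵀWM·[p, q]ᵀ = MᵀWz is [[250, 1174]; [1174, 8554]]·[p, q]ᵀ = [919, 7585]ᵀ.
Eliminating q: 8554·(row 1) − 1174·(row 2) gives 760224·p = 8554·919 − 1174·7585 = -1043664, so p = -21743/15838.
Then q = (7585 − 1174·(-21743/15838))/8554 = 8514/7919.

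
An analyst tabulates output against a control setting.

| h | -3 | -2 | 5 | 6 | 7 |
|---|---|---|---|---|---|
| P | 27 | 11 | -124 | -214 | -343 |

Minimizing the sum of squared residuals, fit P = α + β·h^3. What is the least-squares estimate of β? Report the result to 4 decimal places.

From the data, Σ1 = 5, Σh^3 = 649, Σh^3·h^3 = 180723.
Moment sums: ΣP = -643, Σh^3·P = -180190.
AᵀA·[α, β]ᵀ = AᵀP becomes [[5, 649]; [649, 180723]]·[α, β]ᵀ = [-643, -180190]ᵀ.
Eliminating β: 180723·(row 1) − 649·(row 2) gives 482414·α = 180723·(-643) − 649·(-180190) = 738421, so α = 738421/482414.
Then β = ((-180190) − 649·(738421/482414))/180723 = -483643/482414.

β = -1.0025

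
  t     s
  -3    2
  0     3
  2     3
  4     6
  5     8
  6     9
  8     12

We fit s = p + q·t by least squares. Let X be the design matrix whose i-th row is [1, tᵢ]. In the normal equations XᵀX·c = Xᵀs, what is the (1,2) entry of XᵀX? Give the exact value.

22

Row 1 ↔ basis 1, column 2 ↔ basis t, so (XᵀX)_{1,2} = Σᵢ t = (1)·(-3) + (1)·(0) + (1)·(2) + (1)·(4) + (1)·(5) + (1)·(6) + (1)·(8) = 22.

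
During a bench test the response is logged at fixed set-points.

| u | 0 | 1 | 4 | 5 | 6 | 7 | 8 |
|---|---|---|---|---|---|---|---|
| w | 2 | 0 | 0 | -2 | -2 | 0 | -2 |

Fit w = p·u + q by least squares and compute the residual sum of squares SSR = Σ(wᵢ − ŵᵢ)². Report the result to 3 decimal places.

Forming XᵀX = [[191, 31]; [31, 7]] and Xᵀw = [-38, -4]ᵀ gives XᵀX·[p, q]ᵀ = Xᵀw.
Δ = 191·7 − 31² = 376.
p = ((-38)·7 − 31·(-4))/376 = -71/188; q = (191·(-4) − 31·(-38))/376 = 207/188.
Residuals: 169/188, -34/47, 77/188, -57/47, -157/188, 145/94, -15/188; SSR = 569/94.

SSR = 6.053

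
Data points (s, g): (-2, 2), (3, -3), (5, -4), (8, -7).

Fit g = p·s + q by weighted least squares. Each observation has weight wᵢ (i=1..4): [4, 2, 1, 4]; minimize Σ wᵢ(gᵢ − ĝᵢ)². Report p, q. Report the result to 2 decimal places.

p = -0.90, q = 0.13

XᵀWX·[p, q]ᵀ = XᵀWg reads: 315·p + 35·q = -278;  35·p + 11·q = -30.
(Σwᵢ·s·s = 315, Σwᵢ·s = 35, Σwᵢ·1 = 11, Σwᵢ·s·g = -278, Σwᵢ·g = -30.)
det = 315·11 − 35² = 2240.
p = ((-278)·11 − 35·(-30))/2240 = -251/280; q = (315·(-30) − 35·(-278))/2240 = 1/8.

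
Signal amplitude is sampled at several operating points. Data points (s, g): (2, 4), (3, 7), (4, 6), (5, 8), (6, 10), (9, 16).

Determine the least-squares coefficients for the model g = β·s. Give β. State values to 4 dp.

The normal system XᵀX·[β]ᵀ = Xᵀg is [[171]]·[β]ᵀ = [297]ᵀ.
Hence β = 297 / 171 ≈ 1.73684.

β = 1.7368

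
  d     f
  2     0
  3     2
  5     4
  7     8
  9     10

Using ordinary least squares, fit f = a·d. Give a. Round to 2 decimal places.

Normal-equation sums: Σd·d = 168.
Right-hand side: Σd·f = 172.
a = 172/168 = 1.02381.

a = 1.02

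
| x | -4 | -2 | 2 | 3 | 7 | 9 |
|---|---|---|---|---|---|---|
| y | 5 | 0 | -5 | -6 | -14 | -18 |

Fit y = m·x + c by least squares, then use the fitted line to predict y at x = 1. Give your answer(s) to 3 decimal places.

ŷ = -3.788

Forming MᵀM = [[163, 15]; [15, 6]] and Mᵀy = [-308, -38]ᵀ gives MᵀM·[m, c]ᵀ = Mᵀy.
det = 163·6 − 15² = 753.
m = ((-308)·6 − 15·(-38))/753 = -426/251; c = (163·(-38) − 15·(-308))/753 = -1574/753.
At x = 1: ŷ = (-426/251)·(1) + (-1574/753)·(1) = -2852/753.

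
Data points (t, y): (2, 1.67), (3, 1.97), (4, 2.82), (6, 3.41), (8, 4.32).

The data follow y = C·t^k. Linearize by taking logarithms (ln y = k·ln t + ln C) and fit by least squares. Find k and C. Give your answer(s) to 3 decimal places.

With ln yᵢ as the transformed response and ln tᵢ as the regressor:
AᵀA = [[11.1437, 7.0493]; [7.0493, 5]], rhs = [7.7783, 4.9176]ᵀ  (here Σln t = 7.0493, Σ(ln t)² = 11.1437, Σln y = 4.9176, Σln t·ln y = 7.7783).
Solving (det = 6.0265): k = 0.70130, ln C = -0.00522, so C = exp(-0.00522) = 0.99479.

k = 0.701, C = 0.995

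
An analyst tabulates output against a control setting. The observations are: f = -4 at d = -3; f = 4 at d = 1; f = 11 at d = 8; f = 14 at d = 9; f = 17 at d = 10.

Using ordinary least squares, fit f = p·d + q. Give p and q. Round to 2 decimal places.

p = 1.46, q = 1.09

Setting ∂/∂p … = 0 gives: 255·p + 25·q = 400;  25·p + 5·q = 42.
(Σd·d = 255, Σd = 25, Σ1 = 5, Σd·f = 400, Σf = 42.)
Δ = 255·5 − 25² = 650.
p = (400·5 − 25·42)/650 = 19/13; q = (255·42 − 25·400)/650 = 71/65.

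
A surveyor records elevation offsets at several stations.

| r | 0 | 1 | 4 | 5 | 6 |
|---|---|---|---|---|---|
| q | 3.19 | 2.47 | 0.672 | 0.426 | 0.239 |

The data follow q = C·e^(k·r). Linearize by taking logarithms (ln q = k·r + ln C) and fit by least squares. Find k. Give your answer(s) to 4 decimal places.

k = -0.4315

Linearized form: ln q = k·r + ln C. From the 5 transformed points,
AᵀA = [[78.0000, 16.0000]; [16.0000, 5]], rhs = [-13.5401, -0.6179]ᵀ  (here Σr = 16.0000, Σ(r)² = 78.0000, Σln q = -0.6179, Σr·ln q = -13.5401).
Solving (det = 134.0000): k = -0.43145, ln C = 1.25708.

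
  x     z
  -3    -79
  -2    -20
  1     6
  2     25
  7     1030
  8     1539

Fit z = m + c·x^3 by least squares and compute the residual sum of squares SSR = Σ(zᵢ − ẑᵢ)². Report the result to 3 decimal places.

SSR = 7.269

Forming AᵀA = [[6, 829]; [829, 380651]] and Aᵀz = [2501, 1143757]ᵀ gives AᵀA·[m, c]ᵀ = Aᵀz.
Δ = 6·380651 − 829² = 1596665.
m = (2501·380651 − 829·1143757)/1596665 = 3833598/1596665; c = (6·1143757 − 829·2501)/1596665 = 4789213/1596665.
Residuals: -661382/1596665, 2546806/1596665, 957179/1596665, -2230677/1596665, -1968707/1596665, 1356781/1596665; SSR = 11606956/1596665.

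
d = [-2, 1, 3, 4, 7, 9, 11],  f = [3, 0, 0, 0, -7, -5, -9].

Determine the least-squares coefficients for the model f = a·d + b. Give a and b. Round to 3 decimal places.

a = -0.910, b = 1.719

Normal-equation sums: Σd·d = 281, Σd = 33, Σ1 = 7.
And Σd·f = -199, Σf = -18.
Normal equations: [[281, 33]; [33, 7]]·[a, b]ᵀ = [-199, -18]ᵀ.
Eliminating b: 7·(row 1) − 33·(row 2) gives 878·a = 7·(-199) − 33·(-18) = -799, so a = -799/878.
Then b = ((-18) − 33·(-799/878))/7 = 1509/878.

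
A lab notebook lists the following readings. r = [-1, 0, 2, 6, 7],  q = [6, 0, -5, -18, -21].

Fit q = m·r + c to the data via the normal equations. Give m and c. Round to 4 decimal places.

Compute the Gram sums: Σr·r = 90, Σr = 14, Σ1 = 5.
Moment sums: Σr·q = -271, Σq = -38.
So XᵀX·[m, c]ᵀ = Xᵀq: [[90, 14]; [14, 5]]·[m, c]ᵀ = [-271, -38]ᵀ.
det = 90·5 − 14² = 254.
m = ((-271)·5 − 14·(-38))/254 = -823/254; c = (90·(-38) − 14·(-271))/254 = 187/127.

m = -3.2402, c = 1.4724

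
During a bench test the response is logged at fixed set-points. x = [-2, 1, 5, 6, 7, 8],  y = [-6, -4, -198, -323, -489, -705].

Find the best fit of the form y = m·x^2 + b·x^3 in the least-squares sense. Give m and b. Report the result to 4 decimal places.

With design matrix A, AᵀA = [[8435, 60445]; [60445, 442139]] and Aᵀy = [-85687, -623161]ᵀ.
Determinant 8435·442139 − 60445² = 75844440.
m = ((-85687)·442139 − 60445·(-623161))/75844440 = -3903533/1354365; b = (8435·(-623161) − 60445·(-85687))/75844440 = -275044/270873.

m = -2.8822, b = -1.0154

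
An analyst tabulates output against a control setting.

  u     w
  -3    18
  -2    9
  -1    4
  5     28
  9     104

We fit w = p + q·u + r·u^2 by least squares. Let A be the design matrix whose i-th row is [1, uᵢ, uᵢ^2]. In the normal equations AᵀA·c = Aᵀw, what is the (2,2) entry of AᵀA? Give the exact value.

Row 2 ↔ basis u, column 2 ↔ basis u, so (AᵀA)_{2,2} = Σᵢ (u)·(u) = (-3)·(-3) + (-2)·(-2) + (-1)·(-1) + (5)·(5) + (9)·(9) = 120.

120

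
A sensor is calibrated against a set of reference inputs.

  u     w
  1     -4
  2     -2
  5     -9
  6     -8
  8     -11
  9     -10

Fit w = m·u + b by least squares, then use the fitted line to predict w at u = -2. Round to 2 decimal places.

Normal-equation sums: Σu·u = 211, Σu = 31, Σ1 = 6.
For Mᵀw: Σu·w = -279, Σw = -44.
det = 211·6 − 31² = 305.
m = ((-279)·6 − 31·(-44))/305 = -62/61; b = (211·(-44) − 31·(-279))/305 = -127/61.
At u = -2: ŵ = (-62/61)·(-2) + (-127/61)·(1) = -3/61.

ŵ = -0.05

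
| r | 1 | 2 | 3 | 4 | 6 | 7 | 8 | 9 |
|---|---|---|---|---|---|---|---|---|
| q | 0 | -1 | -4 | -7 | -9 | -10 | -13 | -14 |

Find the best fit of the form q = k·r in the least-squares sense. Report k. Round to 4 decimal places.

k = -1.5231

Setting ∂/∂k … = 0 gives: 260·k = -396.
k = (-396)/260 = -1.52308.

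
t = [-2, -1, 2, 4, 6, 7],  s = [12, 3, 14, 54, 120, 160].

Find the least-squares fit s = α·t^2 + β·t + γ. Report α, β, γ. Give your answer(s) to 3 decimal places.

α = 3.179, β = 0.657, γ = 0.471

Normal-equation sums: Σt^2·t^2 = 3986, Σt^2·t = 622, Σt^2 = 110, Σt·t = 110, Σt = 16, Σ1 = 6.
And Σt^2·s = 13131, Σt·s = 2057, Σs = 363.
So XᵀX·[α, β, γ]ᵀ = Xᵀs: [[3986, 622, 110]; [622, 110, 16]; [110, 16, 6]]·[α, β, γ]ᵀ = [13131, 2057, 363]ᵀ.
Solving the 3×3 system (Gaussian elimination) gives α = 117199/36870, β = 12119/18435, γ = 2892/6145.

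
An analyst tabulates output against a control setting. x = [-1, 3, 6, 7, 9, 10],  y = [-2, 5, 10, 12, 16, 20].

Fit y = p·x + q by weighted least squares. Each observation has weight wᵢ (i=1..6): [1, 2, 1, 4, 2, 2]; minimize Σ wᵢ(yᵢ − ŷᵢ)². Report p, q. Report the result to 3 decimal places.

p = 1.938, q = -0.938

Sums needed: Σwᵢ·x·x = 613, Σwᵢ·x = 77, Σwᵢ·1 = 12.
And Σwᵢ·x·y = 1116, Σwᵢ·y = 138.
MᵀWM·[p, q]ᵀ = MᵀWy becomes [[613, 77]; [77, 12]]·[p, q]ᵀ = [1116, 138]ᵀ.
Eliminating q: 12·(row 1) − 77·(row 2) gives 1427·p = 12·1116 − 77·138 = 2766, so p = 2766/1427.
Then q = (138 − 77·(2766/1427))/12 = -1338/1427.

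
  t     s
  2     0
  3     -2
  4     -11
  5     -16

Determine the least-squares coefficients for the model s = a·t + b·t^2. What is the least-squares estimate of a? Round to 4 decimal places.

Compute the Gram sums: Σt·t = 54, Σt·t^2 = 224, Σt^2·t^2 = 978.
For Xᵀs: Σt·s = -130, Σt^2·s = -594.
Normal equations: [[54, 224]; [224, 978]]·[a, b]ᵀ = [-130, -594]ᵀ.
Δ = 54·978 − 224² = 2636.
a = ((-130)·978 − 224·(-594))/2636 = 1479/659; b = (54·(-594) − 224·(-130))/2636 = -739/659.

a = 2.2443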